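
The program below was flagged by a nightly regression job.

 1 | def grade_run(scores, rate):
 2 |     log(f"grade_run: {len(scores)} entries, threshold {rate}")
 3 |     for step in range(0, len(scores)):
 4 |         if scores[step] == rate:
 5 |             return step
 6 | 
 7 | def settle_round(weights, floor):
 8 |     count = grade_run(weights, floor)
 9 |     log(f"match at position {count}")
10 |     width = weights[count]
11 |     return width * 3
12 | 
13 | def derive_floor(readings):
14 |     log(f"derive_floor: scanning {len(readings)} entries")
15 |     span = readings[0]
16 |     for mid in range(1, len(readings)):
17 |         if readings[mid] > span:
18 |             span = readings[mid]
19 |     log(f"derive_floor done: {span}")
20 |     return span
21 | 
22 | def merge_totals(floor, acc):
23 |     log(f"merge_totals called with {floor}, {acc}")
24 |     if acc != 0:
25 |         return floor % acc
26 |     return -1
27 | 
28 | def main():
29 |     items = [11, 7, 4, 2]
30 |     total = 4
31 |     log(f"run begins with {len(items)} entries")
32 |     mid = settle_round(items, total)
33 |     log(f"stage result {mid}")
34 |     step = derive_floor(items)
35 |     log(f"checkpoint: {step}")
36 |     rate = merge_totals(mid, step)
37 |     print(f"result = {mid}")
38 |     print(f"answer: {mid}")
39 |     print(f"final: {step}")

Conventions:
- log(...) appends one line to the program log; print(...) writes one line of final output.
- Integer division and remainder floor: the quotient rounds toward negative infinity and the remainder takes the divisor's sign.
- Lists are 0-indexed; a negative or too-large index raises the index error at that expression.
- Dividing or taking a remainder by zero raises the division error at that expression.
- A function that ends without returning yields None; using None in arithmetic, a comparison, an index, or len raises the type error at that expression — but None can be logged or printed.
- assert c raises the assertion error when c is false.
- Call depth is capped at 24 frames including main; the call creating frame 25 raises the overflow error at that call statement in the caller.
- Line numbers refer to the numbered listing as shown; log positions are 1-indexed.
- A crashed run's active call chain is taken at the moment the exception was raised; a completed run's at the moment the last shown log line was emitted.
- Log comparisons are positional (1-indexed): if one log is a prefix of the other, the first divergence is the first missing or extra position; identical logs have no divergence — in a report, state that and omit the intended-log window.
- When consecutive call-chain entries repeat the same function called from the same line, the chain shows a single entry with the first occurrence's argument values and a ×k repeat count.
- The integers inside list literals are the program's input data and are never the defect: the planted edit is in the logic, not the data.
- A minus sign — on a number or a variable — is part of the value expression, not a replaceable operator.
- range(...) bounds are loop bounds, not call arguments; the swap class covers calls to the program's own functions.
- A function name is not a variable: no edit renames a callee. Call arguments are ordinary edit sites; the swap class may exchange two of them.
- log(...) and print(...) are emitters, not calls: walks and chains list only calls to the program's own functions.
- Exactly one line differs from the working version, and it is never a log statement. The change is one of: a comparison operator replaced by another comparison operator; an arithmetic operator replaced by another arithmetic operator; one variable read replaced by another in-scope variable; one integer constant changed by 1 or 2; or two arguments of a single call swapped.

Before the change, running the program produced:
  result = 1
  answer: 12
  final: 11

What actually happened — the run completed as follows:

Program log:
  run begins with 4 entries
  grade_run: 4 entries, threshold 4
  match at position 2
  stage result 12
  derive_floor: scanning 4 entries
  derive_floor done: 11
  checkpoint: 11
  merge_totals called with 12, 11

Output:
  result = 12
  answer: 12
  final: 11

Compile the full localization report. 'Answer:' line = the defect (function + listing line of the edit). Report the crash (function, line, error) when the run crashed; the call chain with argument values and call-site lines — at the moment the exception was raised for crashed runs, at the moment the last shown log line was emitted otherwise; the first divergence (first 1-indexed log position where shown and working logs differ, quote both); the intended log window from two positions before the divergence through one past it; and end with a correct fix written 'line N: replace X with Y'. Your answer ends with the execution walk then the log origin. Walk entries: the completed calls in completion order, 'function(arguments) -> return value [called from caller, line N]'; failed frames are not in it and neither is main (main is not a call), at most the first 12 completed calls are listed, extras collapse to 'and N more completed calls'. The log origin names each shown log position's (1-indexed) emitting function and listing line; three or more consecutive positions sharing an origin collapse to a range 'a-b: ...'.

Answer: the defect is in main at line 37.
The tell: No log line changed; the fault shows up purely in the output.
Call chain: main -> merge_totals(12, 11) (called at line 36).
First divergence: none — the logs agree in full.
Execution walk:
  grade_run([11, 7, 4, 2], 4) -> 2  [called from settle_round, line 8]
  settle_round([11, 7, 4, 2], 4) -> 12  [called from main, line 32]
  derive_floor([11, 7, 4, 2]) -> 11  [called from main, line 34]
  merge_totals(12, 11) -> 1  [called from main, line 36]
Origin of each log line:
  1: emitted by main (line 31)
  2: emitted by grade_run (line 2)
  3: emitted by settle_round (line 9)
  4: emitted by main (line 33)
  5: emitted by derive_floor (line 14)
  6: emitted by derive_floor (line 19)
  7: emitted by main (line 35)
  8: emitted by merge_totals (line 23)
A correct fix: line 37: replace `mid` with `rate`.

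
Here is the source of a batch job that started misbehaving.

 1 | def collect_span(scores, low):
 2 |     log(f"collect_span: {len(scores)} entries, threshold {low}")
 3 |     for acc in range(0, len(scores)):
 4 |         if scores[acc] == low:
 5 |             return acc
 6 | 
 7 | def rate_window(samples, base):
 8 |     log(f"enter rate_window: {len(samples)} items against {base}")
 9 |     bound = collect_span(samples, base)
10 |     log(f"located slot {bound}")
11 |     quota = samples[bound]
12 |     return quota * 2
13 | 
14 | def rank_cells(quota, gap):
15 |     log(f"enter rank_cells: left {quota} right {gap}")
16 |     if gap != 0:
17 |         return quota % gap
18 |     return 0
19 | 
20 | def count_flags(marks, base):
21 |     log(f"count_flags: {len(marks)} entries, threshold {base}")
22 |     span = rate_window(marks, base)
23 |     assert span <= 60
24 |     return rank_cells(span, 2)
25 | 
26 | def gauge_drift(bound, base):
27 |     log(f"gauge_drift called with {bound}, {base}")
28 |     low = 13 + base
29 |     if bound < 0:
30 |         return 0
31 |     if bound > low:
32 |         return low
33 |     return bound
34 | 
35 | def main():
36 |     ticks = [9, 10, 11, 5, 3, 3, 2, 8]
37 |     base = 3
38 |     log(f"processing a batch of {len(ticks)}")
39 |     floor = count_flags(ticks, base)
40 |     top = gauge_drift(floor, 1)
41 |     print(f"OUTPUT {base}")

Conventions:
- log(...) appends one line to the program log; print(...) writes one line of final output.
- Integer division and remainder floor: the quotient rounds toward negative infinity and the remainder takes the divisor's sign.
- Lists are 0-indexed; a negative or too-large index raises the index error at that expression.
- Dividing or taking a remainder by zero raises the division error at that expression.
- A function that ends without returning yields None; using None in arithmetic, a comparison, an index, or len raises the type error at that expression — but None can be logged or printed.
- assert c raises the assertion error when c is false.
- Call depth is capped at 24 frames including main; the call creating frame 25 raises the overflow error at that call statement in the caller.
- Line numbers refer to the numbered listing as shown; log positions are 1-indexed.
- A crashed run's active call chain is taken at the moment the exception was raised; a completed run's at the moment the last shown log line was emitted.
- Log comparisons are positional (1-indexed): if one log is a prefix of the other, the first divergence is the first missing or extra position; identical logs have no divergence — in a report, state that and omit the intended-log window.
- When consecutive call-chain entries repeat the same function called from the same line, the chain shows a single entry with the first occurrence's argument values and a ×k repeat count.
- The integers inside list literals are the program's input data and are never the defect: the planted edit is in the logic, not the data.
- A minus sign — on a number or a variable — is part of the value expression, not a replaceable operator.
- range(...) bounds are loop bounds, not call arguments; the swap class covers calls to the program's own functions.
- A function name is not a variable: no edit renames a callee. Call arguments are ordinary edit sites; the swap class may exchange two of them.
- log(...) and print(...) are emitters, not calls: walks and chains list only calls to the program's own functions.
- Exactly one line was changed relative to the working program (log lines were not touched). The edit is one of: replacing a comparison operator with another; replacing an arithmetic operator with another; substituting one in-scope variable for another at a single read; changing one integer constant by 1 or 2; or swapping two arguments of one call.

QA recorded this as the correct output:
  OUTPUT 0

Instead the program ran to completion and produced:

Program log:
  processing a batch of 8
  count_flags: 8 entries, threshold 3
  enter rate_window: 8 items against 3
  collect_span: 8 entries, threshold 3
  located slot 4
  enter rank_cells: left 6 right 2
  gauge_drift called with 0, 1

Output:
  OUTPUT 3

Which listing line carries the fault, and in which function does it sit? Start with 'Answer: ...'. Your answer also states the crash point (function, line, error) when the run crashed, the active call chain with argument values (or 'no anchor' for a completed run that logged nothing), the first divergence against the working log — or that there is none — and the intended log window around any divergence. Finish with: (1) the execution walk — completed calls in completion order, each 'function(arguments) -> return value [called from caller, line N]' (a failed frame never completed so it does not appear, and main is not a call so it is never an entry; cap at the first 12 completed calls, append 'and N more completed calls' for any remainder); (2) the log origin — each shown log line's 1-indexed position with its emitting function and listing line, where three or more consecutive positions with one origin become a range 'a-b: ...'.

Answer: the defect is in main at line 41.
Core observation: No log line changed; the fault shows up purely in the output.
Call chain: main -> gauge_drift(0, 1) (called at line 40).
First divergence: none — the logs agree in full.
Execution walk:
  collect_span([9, 10, 11, 5, 3, 3, 2, 8], 3) -> 4  [called from rate_window, line 9]
  rate_window([9, 10, 11, 5, 3, 3, 2, 8], 3) -> 6  [called from count_flags, line 22]
  rank_cells(6, 2) -> 0  [called from count_flags, line 24]
  count_flags([9, 10, 11, 5, 3, 3, 2, 8], 3) -> 0  [called from main, line 39]
  gauge_drift(0, 1) -> 0  [called from main, line 40]
Log origins:
  1: logged in main at line 38
  2: logged in count_flags at line 21
  3: logged in rate_window at line 8
  4: logged in collect_span at line 2
  5: logged in rate_window at line 10
  6: logged in rank_cells at line 15
  7: logged in gauge_drift at line 27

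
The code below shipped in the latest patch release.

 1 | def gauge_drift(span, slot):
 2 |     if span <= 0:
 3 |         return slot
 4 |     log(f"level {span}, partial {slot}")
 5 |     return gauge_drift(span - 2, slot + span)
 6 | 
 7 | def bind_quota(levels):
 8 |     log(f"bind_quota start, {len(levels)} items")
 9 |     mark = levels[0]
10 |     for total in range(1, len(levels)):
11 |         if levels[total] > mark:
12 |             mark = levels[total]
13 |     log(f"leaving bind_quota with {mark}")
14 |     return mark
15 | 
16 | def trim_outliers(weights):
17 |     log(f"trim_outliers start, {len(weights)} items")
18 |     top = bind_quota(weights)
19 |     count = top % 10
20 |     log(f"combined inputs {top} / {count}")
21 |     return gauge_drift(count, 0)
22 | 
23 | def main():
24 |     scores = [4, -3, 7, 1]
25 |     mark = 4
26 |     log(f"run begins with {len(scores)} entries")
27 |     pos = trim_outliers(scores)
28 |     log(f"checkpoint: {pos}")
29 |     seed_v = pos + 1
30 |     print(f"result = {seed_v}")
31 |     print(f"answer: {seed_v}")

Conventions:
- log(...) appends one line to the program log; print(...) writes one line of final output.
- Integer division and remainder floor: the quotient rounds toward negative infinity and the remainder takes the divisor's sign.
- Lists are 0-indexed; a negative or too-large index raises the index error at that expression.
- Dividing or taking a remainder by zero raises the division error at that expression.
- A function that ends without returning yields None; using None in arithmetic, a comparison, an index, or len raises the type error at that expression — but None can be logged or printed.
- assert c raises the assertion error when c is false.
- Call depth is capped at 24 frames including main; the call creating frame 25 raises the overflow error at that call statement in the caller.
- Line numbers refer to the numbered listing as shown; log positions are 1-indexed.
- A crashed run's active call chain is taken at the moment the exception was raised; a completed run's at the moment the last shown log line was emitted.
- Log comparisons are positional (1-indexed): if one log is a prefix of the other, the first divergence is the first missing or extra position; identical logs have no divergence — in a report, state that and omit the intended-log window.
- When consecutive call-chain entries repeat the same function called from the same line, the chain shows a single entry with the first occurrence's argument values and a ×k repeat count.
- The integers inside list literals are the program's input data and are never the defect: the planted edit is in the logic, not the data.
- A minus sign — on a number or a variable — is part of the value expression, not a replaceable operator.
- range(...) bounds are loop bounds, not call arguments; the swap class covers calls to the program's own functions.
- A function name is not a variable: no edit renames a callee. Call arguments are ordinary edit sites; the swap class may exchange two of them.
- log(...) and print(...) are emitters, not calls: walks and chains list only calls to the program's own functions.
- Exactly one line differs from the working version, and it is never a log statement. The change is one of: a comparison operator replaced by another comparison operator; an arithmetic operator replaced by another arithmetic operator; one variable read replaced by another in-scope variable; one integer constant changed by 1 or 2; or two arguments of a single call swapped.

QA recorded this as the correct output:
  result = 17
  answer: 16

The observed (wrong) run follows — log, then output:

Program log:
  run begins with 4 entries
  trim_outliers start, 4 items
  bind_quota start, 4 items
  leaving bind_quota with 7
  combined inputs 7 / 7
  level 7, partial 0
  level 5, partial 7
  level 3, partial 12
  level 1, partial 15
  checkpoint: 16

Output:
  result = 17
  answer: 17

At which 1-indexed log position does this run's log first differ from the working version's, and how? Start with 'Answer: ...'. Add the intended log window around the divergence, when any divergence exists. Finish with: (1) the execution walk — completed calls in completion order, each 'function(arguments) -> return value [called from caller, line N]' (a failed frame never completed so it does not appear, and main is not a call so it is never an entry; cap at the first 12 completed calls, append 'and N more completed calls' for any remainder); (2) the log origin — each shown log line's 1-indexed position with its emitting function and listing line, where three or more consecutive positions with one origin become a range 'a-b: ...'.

Answer: there is none — every log position agrees.
Execution walk:
  bind_quota([4, -3, 7, 1]) -> 7  [called from trim_outliers, line 18]
  gauge_drift(-1, 16) -> 16  [called from gauge_drift, line 5]
  gauge_drift(1, 15) -> 16  [called from gauge_drift, line 5]
  gauge_drift(3, 12) -> 16  [called from gauge_drift, line 5]
  gauge_drift(5, 7) -> 16  [called from gauge_drift, line 5]
  gauge_drift(7, 0) -> 16  [called from trim_outliers, line 21]
  trim_outliers([4, -3, 7, 1]) -> 16  [called from main, line 27]
Log line origins:
  1 — main, line 26
  2 — trim_outliers, line 17
  3 — bind_quota, line 8
  4 — bind_quota, line 13
  5 — trim_outliers, line 20
  6-9 — gauge_drift, line 4
  10 — main, line 28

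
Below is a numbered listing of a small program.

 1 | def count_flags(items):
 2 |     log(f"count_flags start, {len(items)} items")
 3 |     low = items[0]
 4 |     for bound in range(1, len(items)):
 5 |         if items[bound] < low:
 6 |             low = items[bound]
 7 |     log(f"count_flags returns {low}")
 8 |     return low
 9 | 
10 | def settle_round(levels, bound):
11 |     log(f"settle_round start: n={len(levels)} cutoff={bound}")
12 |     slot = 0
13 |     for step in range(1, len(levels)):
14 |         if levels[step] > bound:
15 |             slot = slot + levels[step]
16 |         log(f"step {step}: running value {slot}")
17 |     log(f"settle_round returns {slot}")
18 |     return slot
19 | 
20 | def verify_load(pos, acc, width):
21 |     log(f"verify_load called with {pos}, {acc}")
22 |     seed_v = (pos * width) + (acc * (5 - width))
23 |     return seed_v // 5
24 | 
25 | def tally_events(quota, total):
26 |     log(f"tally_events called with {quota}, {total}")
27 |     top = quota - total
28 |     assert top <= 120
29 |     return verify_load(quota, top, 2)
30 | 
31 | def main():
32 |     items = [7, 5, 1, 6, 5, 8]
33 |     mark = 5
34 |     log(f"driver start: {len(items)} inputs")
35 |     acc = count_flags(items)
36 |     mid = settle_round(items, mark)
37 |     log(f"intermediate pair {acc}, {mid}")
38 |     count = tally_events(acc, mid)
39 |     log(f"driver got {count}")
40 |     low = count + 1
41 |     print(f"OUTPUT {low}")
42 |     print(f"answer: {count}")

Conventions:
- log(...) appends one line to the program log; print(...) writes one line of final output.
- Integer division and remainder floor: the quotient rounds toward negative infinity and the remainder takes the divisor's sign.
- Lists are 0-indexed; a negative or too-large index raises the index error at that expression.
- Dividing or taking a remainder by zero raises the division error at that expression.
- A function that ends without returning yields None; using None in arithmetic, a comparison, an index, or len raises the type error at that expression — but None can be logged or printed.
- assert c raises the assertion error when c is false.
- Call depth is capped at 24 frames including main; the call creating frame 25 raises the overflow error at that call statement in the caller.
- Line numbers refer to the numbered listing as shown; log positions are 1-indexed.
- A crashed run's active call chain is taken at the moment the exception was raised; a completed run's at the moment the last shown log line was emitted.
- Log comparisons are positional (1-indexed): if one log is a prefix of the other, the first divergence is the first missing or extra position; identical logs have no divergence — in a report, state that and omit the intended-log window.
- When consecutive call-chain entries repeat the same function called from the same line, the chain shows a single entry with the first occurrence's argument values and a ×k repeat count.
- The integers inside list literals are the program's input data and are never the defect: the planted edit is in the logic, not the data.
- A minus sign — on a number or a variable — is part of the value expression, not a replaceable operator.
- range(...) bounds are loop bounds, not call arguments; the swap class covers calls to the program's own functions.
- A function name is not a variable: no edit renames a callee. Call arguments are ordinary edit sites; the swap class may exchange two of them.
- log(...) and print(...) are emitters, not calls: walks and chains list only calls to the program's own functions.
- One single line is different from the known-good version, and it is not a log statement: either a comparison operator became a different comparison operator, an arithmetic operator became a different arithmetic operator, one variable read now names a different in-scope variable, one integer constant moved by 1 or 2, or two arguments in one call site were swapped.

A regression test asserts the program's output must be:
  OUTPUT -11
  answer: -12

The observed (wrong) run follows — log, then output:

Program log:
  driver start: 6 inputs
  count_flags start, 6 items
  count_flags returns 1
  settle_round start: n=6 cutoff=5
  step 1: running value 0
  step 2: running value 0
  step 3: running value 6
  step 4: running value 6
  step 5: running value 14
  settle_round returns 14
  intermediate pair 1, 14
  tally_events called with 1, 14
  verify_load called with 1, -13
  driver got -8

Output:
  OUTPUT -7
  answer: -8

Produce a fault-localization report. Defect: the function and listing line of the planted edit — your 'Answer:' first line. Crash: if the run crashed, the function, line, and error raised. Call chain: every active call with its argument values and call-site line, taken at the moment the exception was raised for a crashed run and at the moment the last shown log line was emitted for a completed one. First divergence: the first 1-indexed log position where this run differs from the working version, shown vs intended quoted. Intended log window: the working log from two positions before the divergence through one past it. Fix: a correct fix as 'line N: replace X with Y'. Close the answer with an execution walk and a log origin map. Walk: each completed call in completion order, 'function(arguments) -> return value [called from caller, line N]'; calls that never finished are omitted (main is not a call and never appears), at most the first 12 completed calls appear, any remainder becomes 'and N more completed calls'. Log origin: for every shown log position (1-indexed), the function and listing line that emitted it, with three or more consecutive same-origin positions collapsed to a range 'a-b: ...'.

Answer: the defect is in settle_round at line 13.
Core observation: Log line 5 is where behavior first shows: 'step 1: running value 0' appears instead of 'step 0: running value 7'.
Call chain: main.
First divergence: at position 5 the run shows 'step 1: running value 0' where the working version logs 'step 0: running value 7'.
Intended log window:
  3: count_flags returns 1
  4: settle_round start: n=6 cutoff=5
  5: step 0: running value 7
  6: step 1: running value 7
Execution walk:
  count_flags([7, 5, 1, 6, 5, 8]) -> 1  [called from main, line 35]
  settle_round([7, 5, 1, 6, 5, 8], 5) -> 14  [called from main, line 36]
  verify_load(1, -13, 2) -> -8  [called from tally_events, line 29]
  tally_events(1, 14) -> -8  [called from main, line 38]
Log line origins:
  1: from main, line 34
  2: from count_flags, line 2
  3: from count_flags, line 7
  4: from settle_round, line 11
  5-9: from settle_round, line 16
  10: from settle_round, line 17
  11: from main, line 37
  12: from tally_events, line 26
  13: from verify_load, line 21
  14: from main, line 39
A correct fix: line 13: replace `1` with `0`.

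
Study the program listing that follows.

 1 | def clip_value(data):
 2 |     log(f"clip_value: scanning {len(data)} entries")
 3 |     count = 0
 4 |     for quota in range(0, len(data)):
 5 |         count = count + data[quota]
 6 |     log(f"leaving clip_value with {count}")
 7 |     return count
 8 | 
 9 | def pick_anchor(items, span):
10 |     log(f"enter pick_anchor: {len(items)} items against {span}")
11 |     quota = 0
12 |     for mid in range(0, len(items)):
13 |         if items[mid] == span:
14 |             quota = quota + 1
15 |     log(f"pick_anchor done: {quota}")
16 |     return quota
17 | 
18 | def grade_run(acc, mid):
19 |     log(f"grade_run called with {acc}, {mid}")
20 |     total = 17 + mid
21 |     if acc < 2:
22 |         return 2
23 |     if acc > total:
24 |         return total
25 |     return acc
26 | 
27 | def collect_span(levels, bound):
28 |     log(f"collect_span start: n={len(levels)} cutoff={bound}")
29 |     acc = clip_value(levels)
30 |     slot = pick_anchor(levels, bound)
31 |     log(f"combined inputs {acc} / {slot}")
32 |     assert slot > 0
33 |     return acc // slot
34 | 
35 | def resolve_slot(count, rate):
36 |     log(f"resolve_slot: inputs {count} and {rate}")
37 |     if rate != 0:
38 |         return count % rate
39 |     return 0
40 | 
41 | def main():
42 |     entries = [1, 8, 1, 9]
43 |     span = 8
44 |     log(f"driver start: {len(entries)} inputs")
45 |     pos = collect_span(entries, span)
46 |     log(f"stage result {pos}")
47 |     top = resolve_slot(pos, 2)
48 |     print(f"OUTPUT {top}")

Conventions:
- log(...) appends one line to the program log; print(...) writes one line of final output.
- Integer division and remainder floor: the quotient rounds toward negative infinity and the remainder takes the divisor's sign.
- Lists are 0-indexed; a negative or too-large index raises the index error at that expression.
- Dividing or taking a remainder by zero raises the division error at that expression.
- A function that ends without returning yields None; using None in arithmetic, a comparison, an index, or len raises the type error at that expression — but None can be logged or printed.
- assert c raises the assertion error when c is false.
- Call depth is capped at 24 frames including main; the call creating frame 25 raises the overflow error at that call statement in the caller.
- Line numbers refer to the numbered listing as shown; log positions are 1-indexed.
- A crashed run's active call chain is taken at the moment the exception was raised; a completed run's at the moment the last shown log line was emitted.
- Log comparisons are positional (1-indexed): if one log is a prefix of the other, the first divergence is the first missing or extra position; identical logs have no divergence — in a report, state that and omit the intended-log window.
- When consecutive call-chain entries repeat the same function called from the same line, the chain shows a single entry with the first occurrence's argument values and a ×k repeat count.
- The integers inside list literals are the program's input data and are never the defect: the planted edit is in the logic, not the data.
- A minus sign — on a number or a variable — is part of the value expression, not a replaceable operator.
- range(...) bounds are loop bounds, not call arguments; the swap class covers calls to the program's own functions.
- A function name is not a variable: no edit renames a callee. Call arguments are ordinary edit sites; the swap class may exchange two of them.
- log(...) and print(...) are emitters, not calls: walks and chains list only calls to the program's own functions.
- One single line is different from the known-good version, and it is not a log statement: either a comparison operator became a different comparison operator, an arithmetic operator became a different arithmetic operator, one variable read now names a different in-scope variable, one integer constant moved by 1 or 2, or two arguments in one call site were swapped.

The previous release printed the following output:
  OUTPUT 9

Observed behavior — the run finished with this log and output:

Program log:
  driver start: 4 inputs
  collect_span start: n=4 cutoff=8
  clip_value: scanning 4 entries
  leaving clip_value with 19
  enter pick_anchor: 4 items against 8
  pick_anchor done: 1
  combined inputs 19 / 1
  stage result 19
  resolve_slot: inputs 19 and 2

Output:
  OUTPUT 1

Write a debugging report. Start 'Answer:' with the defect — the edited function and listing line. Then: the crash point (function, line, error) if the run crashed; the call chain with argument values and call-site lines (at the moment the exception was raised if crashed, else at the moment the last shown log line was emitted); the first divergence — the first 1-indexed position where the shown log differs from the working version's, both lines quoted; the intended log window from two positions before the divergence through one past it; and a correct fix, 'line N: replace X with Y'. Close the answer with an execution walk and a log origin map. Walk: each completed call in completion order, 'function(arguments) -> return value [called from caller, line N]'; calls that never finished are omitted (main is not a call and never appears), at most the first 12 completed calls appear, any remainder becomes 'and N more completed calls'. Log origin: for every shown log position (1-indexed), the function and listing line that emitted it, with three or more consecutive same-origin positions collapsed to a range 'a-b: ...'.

Answer: the defect is in resolve_slot at line 38.
Key fact: Log streams are identical — the defect surfaces only in the printed output.
Call chain: main -> resolve_slot(19, 2) (called at line 47).
First divergence: there is none — every log position agrees.
Execution walk:
  clip_value([1, 8, 1, 9]) -> 19  [called from collect_span, line 29]
  pick_anchor([1, 8, 1, 9], 8) -> 1  [called from collect_span, line 30]
  collect_span([1, 8, 1, 9], 8) -> 19  [called from main, line 45]
  resolve_slot(19, 2) -> 1  [called from main, line 47]
Log origin:
  1: emitted by main (line 44)
  2: emitted by collect_span (line 28)
  3: emitted by clip_value (line 2)
  4: emitted by clip_value (line 6)
  5: emitted by pick_anchor (line 10)
  6: emitted by pick_anchor (line 15)
  7: emitted by collect_span (line 31)
  8: emitted by main (line 46)
  9: emitted by resolve_slot (line 36)
A correct fix: line 38: replace `%` with `//`.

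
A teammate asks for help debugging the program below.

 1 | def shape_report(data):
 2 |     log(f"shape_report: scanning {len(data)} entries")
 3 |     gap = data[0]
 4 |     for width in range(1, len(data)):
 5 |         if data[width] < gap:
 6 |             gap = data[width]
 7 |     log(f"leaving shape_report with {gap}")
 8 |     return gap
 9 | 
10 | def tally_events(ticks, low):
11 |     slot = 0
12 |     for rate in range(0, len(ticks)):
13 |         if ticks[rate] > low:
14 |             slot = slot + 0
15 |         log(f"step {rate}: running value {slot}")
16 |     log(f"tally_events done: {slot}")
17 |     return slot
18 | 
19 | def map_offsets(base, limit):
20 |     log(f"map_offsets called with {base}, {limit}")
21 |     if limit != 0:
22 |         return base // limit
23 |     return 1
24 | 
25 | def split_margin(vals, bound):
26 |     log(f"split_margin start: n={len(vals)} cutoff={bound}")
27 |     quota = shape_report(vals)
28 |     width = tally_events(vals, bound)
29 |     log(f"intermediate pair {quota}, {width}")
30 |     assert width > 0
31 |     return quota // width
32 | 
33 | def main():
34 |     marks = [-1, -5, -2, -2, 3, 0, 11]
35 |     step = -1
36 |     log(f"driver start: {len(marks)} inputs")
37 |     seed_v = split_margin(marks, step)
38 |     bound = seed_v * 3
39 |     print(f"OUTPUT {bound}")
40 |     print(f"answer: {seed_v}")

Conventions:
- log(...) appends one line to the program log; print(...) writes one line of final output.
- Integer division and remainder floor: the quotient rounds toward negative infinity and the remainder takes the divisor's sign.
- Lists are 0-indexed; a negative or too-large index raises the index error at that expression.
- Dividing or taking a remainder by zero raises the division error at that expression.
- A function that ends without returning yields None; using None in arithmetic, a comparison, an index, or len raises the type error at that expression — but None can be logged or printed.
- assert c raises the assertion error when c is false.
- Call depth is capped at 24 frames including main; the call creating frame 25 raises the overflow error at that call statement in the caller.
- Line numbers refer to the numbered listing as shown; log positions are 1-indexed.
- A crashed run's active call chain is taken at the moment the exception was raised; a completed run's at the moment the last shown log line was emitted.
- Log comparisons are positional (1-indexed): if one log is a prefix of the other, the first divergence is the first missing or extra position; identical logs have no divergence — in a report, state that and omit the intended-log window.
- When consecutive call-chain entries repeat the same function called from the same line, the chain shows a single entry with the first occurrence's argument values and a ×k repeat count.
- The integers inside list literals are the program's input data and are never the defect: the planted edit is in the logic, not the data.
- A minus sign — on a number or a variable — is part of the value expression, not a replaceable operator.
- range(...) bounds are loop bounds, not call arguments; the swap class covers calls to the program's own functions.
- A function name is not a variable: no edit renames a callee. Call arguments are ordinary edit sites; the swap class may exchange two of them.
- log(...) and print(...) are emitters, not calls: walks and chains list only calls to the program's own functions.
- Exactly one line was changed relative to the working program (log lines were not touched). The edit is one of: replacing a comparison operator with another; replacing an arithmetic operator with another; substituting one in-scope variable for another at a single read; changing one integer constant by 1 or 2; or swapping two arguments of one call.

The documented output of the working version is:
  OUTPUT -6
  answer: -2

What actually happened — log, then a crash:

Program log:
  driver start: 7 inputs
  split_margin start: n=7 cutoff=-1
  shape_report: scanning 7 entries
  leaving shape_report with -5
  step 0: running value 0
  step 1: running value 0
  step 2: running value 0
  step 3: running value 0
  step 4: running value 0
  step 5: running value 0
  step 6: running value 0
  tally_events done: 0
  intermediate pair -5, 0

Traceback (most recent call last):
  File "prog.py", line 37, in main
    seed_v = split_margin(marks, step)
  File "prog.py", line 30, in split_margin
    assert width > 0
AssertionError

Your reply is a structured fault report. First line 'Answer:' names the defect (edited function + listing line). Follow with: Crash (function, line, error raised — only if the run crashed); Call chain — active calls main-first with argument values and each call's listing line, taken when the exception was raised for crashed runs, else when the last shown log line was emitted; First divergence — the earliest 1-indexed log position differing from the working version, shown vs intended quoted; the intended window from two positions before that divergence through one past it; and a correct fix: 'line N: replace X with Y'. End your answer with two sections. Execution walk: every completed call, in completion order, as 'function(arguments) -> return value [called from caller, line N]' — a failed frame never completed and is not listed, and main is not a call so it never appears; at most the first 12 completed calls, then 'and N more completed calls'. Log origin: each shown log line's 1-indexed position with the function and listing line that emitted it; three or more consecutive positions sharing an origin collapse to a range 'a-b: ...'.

Answer: the defect is in tally_events at line 14.
The tell: Position 9 is the first bad log line: 'step 4: running value 0' should read 'step 4: running value 1'.
Crash: split_margin, line 30, AssertionError.
Call chain: main -> split_margin([-1, -5, -2, -2, 3, 0, 11], -1) (called at line 37).
First divergence: position 9 — the shown line 'step 4: running value 0' should read 'step 4: running value 1'.
Intended log window:
  7: step 2: running value 0
  8: step 3: running value 0
  9: step 4: running value 1
  10: step 5: running value 2
Execution walk:
  shape_report([-1, -5, -2, -2, 3, 0, 11]) -> -5  [called from split_margin, line 27]
  tally_events([-1, -5, -2, -2, 3, 0, 11], -1) -> 0  [called from split_margin, line 28]
Log origins:
  1: logged in main at line 36
  2: logged in split_margin at line 26
  3: logged in shape_report at line 2
  4: logged in shape_report at line 7
  5-11: logged in tally_events at line 15
  12: logged in tally_events at line 16
  13: logged in split_margin at line 29
A correct fix: line 14: replace `0` with `1`.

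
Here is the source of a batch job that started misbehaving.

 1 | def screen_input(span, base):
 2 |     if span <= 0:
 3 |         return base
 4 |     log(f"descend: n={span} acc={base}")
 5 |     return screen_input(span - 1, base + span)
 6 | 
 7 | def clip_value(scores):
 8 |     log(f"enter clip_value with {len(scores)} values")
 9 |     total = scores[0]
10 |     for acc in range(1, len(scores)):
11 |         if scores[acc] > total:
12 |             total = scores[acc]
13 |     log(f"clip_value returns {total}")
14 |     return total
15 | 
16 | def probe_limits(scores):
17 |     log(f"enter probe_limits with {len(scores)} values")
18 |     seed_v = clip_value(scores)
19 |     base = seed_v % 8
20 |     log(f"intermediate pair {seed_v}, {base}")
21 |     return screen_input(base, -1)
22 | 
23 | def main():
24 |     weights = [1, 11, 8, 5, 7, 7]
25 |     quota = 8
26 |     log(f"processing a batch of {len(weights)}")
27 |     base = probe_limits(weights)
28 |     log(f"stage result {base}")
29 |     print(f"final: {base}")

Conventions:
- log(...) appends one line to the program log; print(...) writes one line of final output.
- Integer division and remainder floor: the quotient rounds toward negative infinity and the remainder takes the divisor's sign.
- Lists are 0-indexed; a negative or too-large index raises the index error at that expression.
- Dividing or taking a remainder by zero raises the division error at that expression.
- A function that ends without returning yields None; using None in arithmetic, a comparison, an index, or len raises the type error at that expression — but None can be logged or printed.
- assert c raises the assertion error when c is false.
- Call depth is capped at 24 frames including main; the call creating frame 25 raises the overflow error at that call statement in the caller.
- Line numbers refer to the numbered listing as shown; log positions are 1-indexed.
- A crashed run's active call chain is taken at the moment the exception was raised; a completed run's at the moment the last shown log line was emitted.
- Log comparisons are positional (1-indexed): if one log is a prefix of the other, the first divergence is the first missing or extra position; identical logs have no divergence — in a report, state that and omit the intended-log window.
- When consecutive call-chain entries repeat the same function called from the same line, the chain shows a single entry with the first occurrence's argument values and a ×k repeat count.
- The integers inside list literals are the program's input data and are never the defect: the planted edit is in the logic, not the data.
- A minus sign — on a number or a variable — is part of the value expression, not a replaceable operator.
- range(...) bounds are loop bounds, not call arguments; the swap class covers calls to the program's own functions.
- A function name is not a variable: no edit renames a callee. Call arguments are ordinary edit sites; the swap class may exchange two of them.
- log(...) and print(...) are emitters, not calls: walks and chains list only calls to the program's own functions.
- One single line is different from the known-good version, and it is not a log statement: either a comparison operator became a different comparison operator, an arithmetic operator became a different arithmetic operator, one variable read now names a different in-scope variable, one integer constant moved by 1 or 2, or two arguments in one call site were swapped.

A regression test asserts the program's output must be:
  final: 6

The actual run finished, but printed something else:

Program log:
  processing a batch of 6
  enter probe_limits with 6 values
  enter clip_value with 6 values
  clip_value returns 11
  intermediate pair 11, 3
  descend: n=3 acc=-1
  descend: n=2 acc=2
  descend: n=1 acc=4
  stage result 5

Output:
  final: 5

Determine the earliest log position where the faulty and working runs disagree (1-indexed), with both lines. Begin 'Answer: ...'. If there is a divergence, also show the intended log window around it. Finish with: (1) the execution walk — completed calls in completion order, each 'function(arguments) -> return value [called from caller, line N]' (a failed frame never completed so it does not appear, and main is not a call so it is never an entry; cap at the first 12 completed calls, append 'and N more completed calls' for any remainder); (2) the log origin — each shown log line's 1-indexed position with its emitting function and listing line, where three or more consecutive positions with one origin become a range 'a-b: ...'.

Answer: at position 6 the run shows 'descend: n=3 acc=-1' where the working version logs 'descend: n=3 acc=0'.
Intended log window:
  4: clip_value returns 11
  5: intermediate pair 11, 3
  6: descend: n=3 acc=0
  7: descend: n=2 acc=3
Execution walk:
  clip_value([1, 11, 8, 5, 7, 7]) -> 11  [called from probe_limits, line 18]
  screen_input(0, 5) -> 5  [called from screen_input, line 5]
  screen_input(1, 4) -> 5  [called from screen_input, line 5]
  screen_input(2, 2) -> 5  [called from screen_input, line 5]
  screen_input(3, -1) -> 5  [called from probe_limits, line 21]
  probe_limits([1, 11, 8, 5, 7, 7]) -> 5  [called from main, line 27]
Origin of each log line:
  1 — main, line 26
  2 — probe_limits, line 17
  3 — clip_value, line 8
  4 — clip_value, line 13
  5 — probe_limits, line 20
  6-8 — screen_input, line 4
  9 — main, line 28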